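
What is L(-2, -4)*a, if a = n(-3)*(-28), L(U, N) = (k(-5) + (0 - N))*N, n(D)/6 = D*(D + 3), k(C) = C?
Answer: 0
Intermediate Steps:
n(D) = 6*D*(3 + D) (n(D) = 6*(D*(D + 3)) = 6*(D*(3 + D)) = 6*D*(3 + D))
L(U, N) = N*(-5 - N) (L(U, N) = (-5 + (0 - N))*N = (-5 - N)*N = N*(-5 - N))
a = 0 (a = (6*(-3)*(3 - 3))*(-28) = (6*(-3)*0)*(-28) = 0*(-28) = 0)
L(-2, -4)*a = -1*(-4)*(5 - 4)*0 = -1*(-4)*1*0 = 4*0 = 0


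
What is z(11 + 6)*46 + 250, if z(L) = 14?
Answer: 894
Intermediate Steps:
z(11 + 6)*46 + 250 = 14*46 + 250 = 644 + 250 = 894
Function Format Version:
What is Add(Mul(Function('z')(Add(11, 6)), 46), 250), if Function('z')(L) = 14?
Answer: 894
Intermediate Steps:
Add(Mul(Function('z')(Add(11, 6)), 46), 250) = Add(Mul(14, 46), 250) = Add(644, 250) = 894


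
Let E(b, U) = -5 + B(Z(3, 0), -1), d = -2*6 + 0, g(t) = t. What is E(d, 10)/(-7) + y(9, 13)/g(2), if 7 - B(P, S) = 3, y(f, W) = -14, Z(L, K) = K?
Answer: -48/7 ≈ -6.8571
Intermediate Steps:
B(P, S) = 4 (B(P, S) = 7 - 1*3 = 7 - 3 = 4)
d = -12 (d = -12 + 0 = -12)
E(b, U) = -1 (E(b, U) = -5 + 4 = -1)
E(d, 10)/(-7) + y(9, 13)/g(2) = -1/(-7) - 14/2 = -1*(-⅐) - 14*½ = ⅐ - 7 = -48/7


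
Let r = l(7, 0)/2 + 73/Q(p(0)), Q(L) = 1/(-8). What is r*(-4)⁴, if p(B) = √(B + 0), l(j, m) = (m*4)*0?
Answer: -149504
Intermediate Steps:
l(j, m) = 0 (l(j, m) = (4*m)*0 = 0)
p(B) = √B
Q(L) = -⅛
r = -584 (r = 0/2 + 73/(-⅛) = 0*(½) + 73*(-8) = 0 - 584 = -584)
r*(-4)⁴ = -584*(-4)⁴ = -584*256 = -149504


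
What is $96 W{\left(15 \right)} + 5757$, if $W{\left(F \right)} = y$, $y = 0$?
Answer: $5757$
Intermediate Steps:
$W{\left(F \right)} = 0$
$96 W{\left(15 \right)} + 5757 = 96 \cdot 0 + 5757 = 0 + 5757 = 5757$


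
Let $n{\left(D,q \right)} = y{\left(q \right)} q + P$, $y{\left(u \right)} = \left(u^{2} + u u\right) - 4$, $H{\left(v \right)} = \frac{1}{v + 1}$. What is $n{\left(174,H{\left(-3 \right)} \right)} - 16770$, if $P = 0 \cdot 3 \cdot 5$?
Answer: $- \frac{67073}{4} \approx -16768.0$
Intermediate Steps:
$H{\left(v \right)} = \frac{1}{1 + v}$
$P = 0$ ($P = 0 \cdot 5 = 0$)
$y{\left(u \right)} = -4 + 2 u^{2}$ ($y{\left(u \right)} = \left(u^{2} + u^{2}\right) - 4 = 2 u^{2} - 4 = -4 + 2 u^{2}$)
$n{\left(D,q \right)} = q \left(-4 + 2 q^{2}\right)$ ($n{\left(D,q \right)} = \left(-4 + 2 q^{2}\right) q + 0 = q \left(-4 + 2 q^{2}\right) + 0 = q \left(-4 + 2 q^{2}\right)$)
$n{\left(174,H{\left(-3 \right)} \right)} - 16770 = \frac{2 \left(-2 + \left(\frac{1}{1 - 3}\right)^{2}\right)}{1 - 3} - 16770 = \frac{2 \left(-2 + \left(\frac{1}{-2}\right)^{2}\right)}{-2} - 16770 = 2 \left(- \frac{1}{2}\right) \left(-2 + \left(- \frac{1}{2}\right)^{2}\right) - 16770 = 2 \left(- \frac{1}{2}\right) \left(-2 + \frac{1}{4}\right) - 16770 = 2 \left(- \frac{1}{2}\right) \left(- \frac{7}{4}\right) - 16770 = \frac{7}{4} - 16770 = - \frac{67073}{4}$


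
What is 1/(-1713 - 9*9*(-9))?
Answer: -1/984 ≈ -0.0010163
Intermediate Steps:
1/(-1713 - 9*9*(-9)) = 1/(-1713 - 81*(-9)) = 1/(-1713 + 729) = 1/(-984) = -1/984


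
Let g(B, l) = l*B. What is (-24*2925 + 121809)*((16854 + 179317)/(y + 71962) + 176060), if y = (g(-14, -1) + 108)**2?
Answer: 789117243965979/86846 ≈ 9.0864e+9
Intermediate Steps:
g(B, l) = B*l
y = 14884 (y = (-14*(-1) + 108)**2 = (14 + 108)**2 = 122**2 = 14884)
(-24*2925 + 121809)*((16854 + 179317)/(y + 71962) + 176060) = (-24*2925 + 121809)*((16854 + 179317)/(14884 + 71962) + 176060) = (-70200 + 121809)*(196171/86846 + 176060) = 51609*(196171*(1/86846) + 176060) = 51609*(196171/86846 + 176060) = 51609*(15290302931/86846) = 789117243965979/86846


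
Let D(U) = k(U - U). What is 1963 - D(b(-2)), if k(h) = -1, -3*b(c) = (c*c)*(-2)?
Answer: 1964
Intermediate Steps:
b(c) = 2*c**2/3 (b(c) = -c*c*(-2)/3 = -c**2*(-2)/3 = -(-2)*c**2/3 = 2*c**2/3)
D(U) = -1
1963 - D(b(-2)) = 1963 - 1*(-1) = 1963 + 1 = 1964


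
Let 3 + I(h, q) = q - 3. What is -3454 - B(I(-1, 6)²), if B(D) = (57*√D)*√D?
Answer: -3454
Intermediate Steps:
I(h, q) = -6 + q (I(h, q) = -3 + (q - 3) = -3 + (-3 + q) = -6 + q)
B(D) = 57*D
-3454 - B(I(-1, 6)²) = -3454 - 57*(-6 + 6)² = -3454 - 57*0² = -3454 - 57*0 = -3454 - 1*0 = -3454 + 0 = -3454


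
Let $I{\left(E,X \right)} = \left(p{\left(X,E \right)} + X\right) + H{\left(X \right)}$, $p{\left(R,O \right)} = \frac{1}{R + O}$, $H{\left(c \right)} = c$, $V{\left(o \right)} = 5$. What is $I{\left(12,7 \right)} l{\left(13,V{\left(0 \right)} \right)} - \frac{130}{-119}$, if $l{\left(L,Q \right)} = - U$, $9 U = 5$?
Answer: $- \frac{45545}{6783} \approx -6.7146$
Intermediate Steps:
$U = \frac{5}{9}$ ($U = \frac{1}{9} \cdot 5 = \frac{5}{9} \approx 0.55556$)
$l{\left(L,Q \right)} = - \frac{5}{9}$ ($l{\left(L,Q \right)} = \left(-1\right) \frac{5}{9} = - \frac{5}{9}$)
$p{\left(R,O \right)} = \frac{1}{O + R}$
$I{\left(E,X \right)} = \frac{1}{E + X} + 2 X$ ($I{\left(E,X \right)} = \left(\frac{1}{E + X} + X\right) + X = \left(X + \frac{1}{E + X}\right) + X = \frac{1}{E + X} + 2 X$)
$I{\left(12,7 \right)} l{\left(13,V{\left(0 \right)} \right)} - \frac{130}{-119} = \frac{1 + 2 \cdot 7 \left(12 + 7\right)}{12 + 7} \left(- \frac{5}{9}\right) - \frac{130}{-119} = \frac{1 + 2 \cdot 7 \cdot 19}{19} \left(- \frac{5}{9}\right) - - \frac{130}{119} = \frac{1 + 266}{19} \left(- \frac{5}{9}\right) + \frac{130}{119} = \frac{1}{19} \cdot 267 \left(- \frac{5}{9}\right) + \frac{130}{119} = \frac{267}{19} \left(- \frac{5}{9}\right) + \frac{130}{119} = - \frac{445}{57} + \frac{130}{119} = - \frac{45545}{6783}$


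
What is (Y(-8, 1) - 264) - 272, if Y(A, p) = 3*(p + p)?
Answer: -530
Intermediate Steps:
Y(A, p) = 6*p (Y(A, p) = 3*(2*p) = 6*p)
(Y(-8, 1) - 264) - 272 = (6*1 - 264) - 272 = (6 - 264) - 272 = -258 - 272 = -530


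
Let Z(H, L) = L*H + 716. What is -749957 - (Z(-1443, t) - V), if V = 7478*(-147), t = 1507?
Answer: 324662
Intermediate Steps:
Z(H, L) = 716 + H*L (Z(H, L) = H*L + 716 = 716 + H*L)
V = -1099266
-749957 - (Z(-1443, t) - V) = -749957 - ((716 - 1443*1507) - 1*(-1099266)) = -749957 - ((716 - 2174601) + 1099266) = -749957 - (-2173885 + 1099266) = -749957 - 1*(-1074619) = -749957 + 1074619 = 324662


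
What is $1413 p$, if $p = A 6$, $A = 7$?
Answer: $59346$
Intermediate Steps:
$p = 42$ ($p = 7 \cdot 6 = 42$)
$1413 p = 1413 \cdot 42 = 59346$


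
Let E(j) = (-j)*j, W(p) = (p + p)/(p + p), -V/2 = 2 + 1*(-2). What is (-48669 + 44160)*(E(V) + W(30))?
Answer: -4509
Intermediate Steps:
V = 0 (V = -2*(2 + 1*(-2)) = -2*(2 - 2) = -2*0 = 0)
W(p) = 1 (W(p) = (2*p)/((2*p)) = (2*p)*(1/(2*p)) = 1)
E(j) = -j²
(-48669 + 44160)*(E(V) + W(30)) = (-48669 + 44160)*(-1*0² + 1) = -4509*(-1*0 + 1) = -4509*(0 + 1) = -4509*1 = -4509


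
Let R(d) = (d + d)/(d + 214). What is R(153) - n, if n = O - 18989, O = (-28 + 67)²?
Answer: 6411062/367 ≈ 17469.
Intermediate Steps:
O = 1521 (O = 39² = 1521)
R(d) = 2*d/(214 + d) (R(d) = (2*d)/(214 + d) = 2*d/(214 + d))
n = -17468 (n = 1521 - 18989 = -17468)
R(153) - n = 2*153/(214 + 153) - 1*(-17468) = 2*153/367 + 17468 = 2*153*(1/367) + 17468 = 306/367 + 17468 = 6411062/367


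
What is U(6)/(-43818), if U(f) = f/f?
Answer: -1/43818 ≈ -2.2822e-5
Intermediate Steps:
U(f) = 1
U(6)/(-43818) = 1/(-43818) = 1*(-1/43818) = -1/43818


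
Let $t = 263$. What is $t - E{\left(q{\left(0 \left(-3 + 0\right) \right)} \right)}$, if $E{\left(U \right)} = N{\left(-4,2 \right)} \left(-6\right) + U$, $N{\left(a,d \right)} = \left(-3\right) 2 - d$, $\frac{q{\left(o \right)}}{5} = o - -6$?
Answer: $185$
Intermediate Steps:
$q{\left(o \right)} = 30 + 5 o$ ($q{\left(o \right)} = 5 \left(o - -6\right) = 5 \left(o + 6\right) = 5 \left(6 + o\right) = 30 + 5 o$)
$N{\left(a,d \right)} = -6 - d$
$E{\left(U \right)} = 48 + U$ ($E{\left(U \right)} = \left(-6 - 2\right) \left(-6\right) + U = \left(-8\right) \left(-6\right) + U = 48 + U$)
$t - E{\left(q{\left(0 \left(-3 + 0\right) \right)} \right)} = 263 - \left(48 + \left(30 + 5 \cdot 0 \left(-3 + 0\right)\right)\right) = 263 - \left(48 + \left(30 + 5 \cdot 0 \left(-3\right)\right)\right) = 263 - \left(48 + \left(30 + 5 \cdot 0\right)\right) = 263 - \left(48 + \left(30 + 0\right)\right) = 263 - \left(48 + 30\right) = 263 - 78 = 185$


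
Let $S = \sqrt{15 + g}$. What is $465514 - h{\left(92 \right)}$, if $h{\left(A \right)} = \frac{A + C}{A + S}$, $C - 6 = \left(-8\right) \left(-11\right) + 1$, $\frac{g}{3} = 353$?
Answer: $\frac{1720065628}{3695} + \frac{187 \sqrt{1074}}{7390} \approx 4.6551 \cdot 10^{5}$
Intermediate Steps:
$g = 1059$ ($g = 3 \cdot 353 = 1059$)
$C = 95$ ($C = 6 + \left(\left(-8\right) \left(-11\right) + 1\right) = 6 + \left(88 + 1\right) = 6 + 89 = 95$)
$S = \sqrt{1074}$ ($S = \sqrt{15 + 1059} = \sqrt{1074} \approx 32.772$)
$h{\left(A \right)} = \frac{95 + A}{A + \sqrt{1074}}$ ($h{\left(A \right)} = \frac{A + 95}{A + \sqrt{1074}} = \frac{95 + A}{A + \sqrt{1074}}$)
$465514 - h{\left(92 \right)} = 465514 - \frac{95 + 92}{92 + \sqrt{1074}} = 465514 - \frac{1}{92 + \sqrt{1074}} \cdot 187 = 465514 - \frac{187}{92 + \sqrt{1074}}$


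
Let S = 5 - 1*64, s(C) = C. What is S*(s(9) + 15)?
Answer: -1416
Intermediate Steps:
S = -59 (S = 5 - 64 = -59)
S*(s(9) + 15) = -59*(9 + 15) = -59*24 = -1416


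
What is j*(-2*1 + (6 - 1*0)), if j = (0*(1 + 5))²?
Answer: 0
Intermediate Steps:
j = 0 (j = (0*6)² = 0² = 0)
j*(-2*1 + (6 - 1*0)) = 0*(-2*1 + (6 - 1*0)) = 0*(-2 + (6 + 0)) = 0*(-2 + 6) = 0*4 = 0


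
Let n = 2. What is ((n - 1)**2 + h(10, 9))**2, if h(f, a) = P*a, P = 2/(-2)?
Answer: 64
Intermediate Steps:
P = -1 (P = 2*(-1/2) = -1)
h(f, a) = -a
((n - 1)**2 + h(10, 9))**2 = ((2 - 1)**2 - 1*9)**2 = (1**2 - 9)**2 = (1 - 9)**2 = (-8)**2 = 64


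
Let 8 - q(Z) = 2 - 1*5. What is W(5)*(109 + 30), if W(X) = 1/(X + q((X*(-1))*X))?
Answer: 139/16 ≈ 8.6875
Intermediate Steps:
q(Z) = 11 (q(Z) = 8 - (2 - 1*5) = 8 - (2 - 5) = 8 - 1*(-3) = 8 + 3 = 11)
W(X) = 1/(11 + X) (W(X) = 1/(X + 11) = 1/(11 + X))
W(5)*(109 + 30) = (109 + 30)/(11 + 5) = 139/16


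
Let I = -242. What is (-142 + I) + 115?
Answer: -269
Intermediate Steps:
(-142 + I) + 115 = (-142 - 242) + 115 = -384 + 115 = -269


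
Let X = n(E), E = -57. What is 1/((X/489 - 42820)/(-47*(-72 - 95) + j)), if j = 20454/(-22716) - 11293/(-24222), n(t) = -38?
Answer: -4888293527246/26669472342623 ≈ -0.18329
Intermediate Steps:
X = -38
j = -3318125/7642041 (j = 20454*(-1/22716) - 11293*(-1/24222) = -3409/3786 + 11293/24222 = -3318125/7642041 ≈ -0.43419)
1/((X/489 - 42820)/(-47*(-72 - 95) + j)) = 1/((-38/489 - 42820)/(-47*(-72 - 95) - 3318125/7642041)) = 1/((-38*1/489 - 42820)/(-47*(-167) - 3318125/7642041)) = 1/((-38/489 - 42820)/(7849 - 3318125/7642041)) = 1/(-20939018/(489*59979061684/7642041)) = 1/(-20939018/489*7642041/59979061684) = 1/(-26669472342623/4888293527246) = -4888293527246/26669472342623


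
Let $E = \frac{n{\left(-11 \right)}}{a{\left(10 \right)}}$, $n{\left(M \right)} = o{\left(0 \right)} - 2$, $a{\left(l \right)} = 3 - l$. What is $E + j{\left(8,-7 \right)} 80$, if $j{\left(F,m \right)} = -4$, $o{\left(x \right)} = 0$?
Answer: $- \frac{2238}{7} \approx -319.71$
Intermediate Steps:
$n{\left(M \right)} = -2$ ($n{\left(M \right)} = 0 - 2 = -2$)
$E = \frac{2}{7}$ ($E = - \frac{2}{3 - 10} = - \frac{2}{-7} = \left(-2\right) \left(- \frac{1}{7}\right) = \frac{2}{7} \approx 0.28571$)
$E + j{\left(8,-7 \right)} 80 = \frac{2}{7} - 320 = - \frac{2238}{7}$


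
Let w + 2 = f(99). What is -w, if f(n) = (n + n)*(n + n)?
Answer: -39202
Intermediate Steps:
f(n) = 4*n² (f(n) = (2*n)*(2*n) = 4*n²)
w = 39202 (w = -2 + 4*99² = -2 + 4*9801 = -2 + 39204 = 39202)
-w = -1*39202 = -39202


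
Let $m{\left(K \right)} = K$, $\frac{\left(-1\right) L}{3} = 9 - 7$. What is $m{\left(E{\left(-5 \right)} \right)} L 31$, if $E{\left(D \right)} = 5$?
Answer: $-930$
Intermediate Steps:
$L = -6$ ($L = - 3 \left(9 - 7\right) = \left(-3\right) 2 = -6$)
$m{\left(E{\left(-5 \right)} \right)} L 31 = 5 \left(-6\right) 31 = \left(-30\right) 31 = -930$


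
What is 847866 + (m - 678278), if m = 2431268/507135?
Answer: 86006441648/507135 ≈ 1.6959e+5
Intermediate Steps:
m = 2431268/507135 (m = 2431268*(1/507135) = 2431268/507135 ≈ 4.7941)
847866 + (m - 678278) = 847866 + (2431268/507135 - 678278) = 847866 - 343976082262/507135 = 86006441648/507135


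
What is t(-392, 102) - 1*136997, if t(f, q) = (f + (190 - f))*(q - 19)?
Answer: -121227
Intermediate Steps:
t(f, q) = -3610 + 190*q (t(f, q) = 190*(-19 + q) = -3610 + 190*q)
t(-392, 102) - 1*136997 = (-3610 + 190*102) - 1*136997 = (-3610 + 19380) - 136997 = 15770 - 136997 = -121227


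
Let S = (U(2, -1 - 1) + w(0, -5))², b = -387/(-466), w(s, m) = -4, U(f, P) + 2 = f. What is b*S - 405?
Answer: -91269/233 ≈ -391.71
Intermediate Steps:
U(f, P) = -2 + f
b = 387/466 (b = -387*(-1/466) = 387/466 ≈ 0.83047)
S = 16 (S = ((-2 + 2) - 4)² = (0 - 4)² = (-4)² = 16)
b*S - 405 = (387/466)*16 - 405 = 3096/233 - 405 = -91269/233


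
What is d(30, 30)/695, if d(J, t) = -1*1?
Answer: -1/695 ≈ -0.0014388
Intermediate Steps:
d(J, t) = -1
d(30, 30)/695 = -1/695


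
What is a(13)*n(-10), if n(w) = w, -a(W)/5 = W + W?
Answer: 1300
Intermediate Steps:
a(W) = -10*W (a(W) = -5*(W + W) = -10*W)
a(13)*n(-10) = -10*13*(-10) = -130*(-10) = 1300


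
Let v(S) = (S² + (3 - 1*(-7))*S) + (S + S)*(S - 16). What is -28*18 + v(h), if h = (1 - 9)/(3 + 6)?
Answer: -13016/27 ≈ -482.07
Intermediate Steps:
h = -8/9 ≈ -0.88889
v(S) = S² + 10*S + 2*S*(-16 + S) (v(S) = (S² + (3 + 7)*S) + (2*S)*(-16 + S) = (S² + 10*S) + 2*S*(-16 + S) = S² + 10*S + 2*S*(-16 + S))
-28*18 + v(h) = -28*18 - 8*(-22 + 3*(-8/9))/9 = -504 - 8*(-22 - 8/3)/9 = -504 - 8/9*(-74/3) = -504 + 592/27 = -13016/27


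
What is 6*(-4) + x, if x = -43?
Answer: -67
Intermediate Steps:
6*(-4) + x = 6*(-4) - 43 = -24 - 43 = -67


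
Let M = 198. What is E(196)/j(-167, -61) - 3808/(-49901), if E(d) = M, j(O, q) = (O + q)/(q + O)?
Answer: 9884206/49901 ≈ 198.08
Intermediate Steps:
j(O, q) = 1 (j(O, q) = (O + q)/(O + q) = 1)
E(d) = 198
E(196)/j(-167, -61) - 3808/(-49901) = 198/1 - 3808/(-49901) = 198*1 - 3808*(-1/49901) = 198 + 3808/49901 = 9884206/49901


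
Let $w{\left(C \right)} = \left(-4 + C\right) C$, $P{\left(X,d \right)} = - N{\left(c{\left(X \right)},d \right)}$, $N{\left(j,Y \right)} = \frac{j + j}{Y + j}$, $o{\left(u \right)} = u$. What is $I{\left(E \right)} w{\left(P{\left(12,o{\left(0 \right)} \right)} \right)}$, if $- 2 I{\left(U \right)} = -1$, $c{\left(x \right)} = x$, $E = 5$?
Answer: $6$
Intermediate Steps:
$N{\left(j,Y \right)} = \frac{2 j}{Y + j}$
$I{\left(U \right)} = \frac{1}{2}$ ($I{\left(U \right)} = \left(- \frac{1}{2}\right) \left(-1\right) = \frac{1}{2}$)
$P{\left(X,d \right)} = - \frac{2 X}{X + d}$ ($P{\left(X,d \right)} = - \frac{2 X}{d + X} = - \frac{2 X}{X + d}$)
$w{\left(C \right)} = C \left(-4 + C\right)$
$I{\left(E \right)} w{\left(P{\left(12,o{\left(0 \right)} \right)} \right)} = \frac{\left(-2\right) 12 \frac{1}{12 + 0} \left(-4 - \frac{24}{12 + 0}\right)}{2} = \frac{\left(-2\right) 12 \cdot \frac{1}{12} \left(-4 - \frac{24}{12}\right)}{2} = \frac{\left(-2\right) 12 \cdot \frac{1}{12} \left(-4 - 24 \cdot \frac{1}{12}\right)}{2} = \frac{\left(-2\right) \left(-4 - 2\right)}{2} = \frac{\left(-2\right) \left(-6\right)}{2} = \frac{1}{2} \cdot 12 = 6$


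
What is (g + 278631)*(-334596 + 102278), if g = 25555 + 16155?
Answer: -74420980438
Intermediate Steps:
g = 41710
(g + 278631)*(-334596 + 102278) = (41710 + 278631)*(-334596 + 102278) = 320341*(-232318) = -74420980438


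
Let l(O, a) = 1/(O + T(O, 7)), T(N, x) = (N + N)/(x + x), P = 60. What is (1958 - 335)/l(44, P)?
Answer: 571296/7 ≈ 81614.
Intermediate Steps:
T(N, x) = N/x (T(N, x) = (2*N)/((2*x)) = (2*N)*(1/(2*x)) = N/x)
l(O, a) = 7/(8*O) (l(O, a) = 1/(O + O/7) = 1/(8*O/7) = 7/(8*O))
(1958 - 335)/l(44, P) = (1958 - 335)/(((7/8)/44)) = 1623/(((7/8)*(1/44))) = 1623/(7/352) = 1623*(352/7) = 571296/7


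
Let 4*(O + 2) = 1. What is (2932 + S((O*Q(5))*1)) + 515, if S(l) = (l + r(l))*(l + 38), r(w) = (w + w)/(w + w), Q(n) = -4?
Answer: 3807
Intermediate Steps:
r(w) = 1 (r(w) = (2*w)/((2*w)) = (2*w)*(1/(2*w)) = 1)
O = -7/4 (O = -2 + (¼)*1 = -2 + ¼ = -7/4 ≈ -1.7500)
S(l) = (1 + l)*(38 + l) (S(l) = (l + 1)*(l + 38) = (1 + l)*(38 + l))
(2932 + S((O*Q(5))*1)) + 515 = (2932 + (38 + (-7/4*(-4)*1)² + 39*(-7/4*(-4)*1))) + 515 = (2932 + (38 + (7*1)² + 39*(7*1))) + 515 = (2932 + (38 + 7² + 39*7)) + 515 = (2932 + (38 + 49 + 273)) + 515 = (2932 + 360) + 515 = 3292 + 515 = 3807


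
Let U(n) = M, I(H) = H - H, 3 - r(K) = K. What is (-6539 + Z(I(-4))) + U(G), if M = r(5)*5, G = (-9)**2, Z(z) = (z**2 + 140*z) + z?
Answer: -6549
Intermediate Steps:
r(K) = 3 - K
I(H) = 0
Z(z) = z**2 + 141*z
G = 81
M = -10 (M = (3 - 1*5)*5 = (3 - 5)*5 = -2*5 = -10)
U(n) = -10
(-6539 + Z(I(-4))) + U(G) = (-6539 + 0*(141 + 0)) - 10 = (-6539 + 0*141) - 10 = (-6539 + 0) - 10 = -6539 - 10 = -6549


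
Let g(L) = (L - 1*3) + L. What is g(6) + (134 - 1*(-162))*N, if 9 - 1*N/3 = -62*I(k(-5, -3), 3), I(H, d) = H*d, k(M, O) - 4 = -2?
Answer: 338337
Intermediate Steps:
k(M, O) = 2 (k(M, O) = 4 - 2 = 2)
g(L) = -3 + 2*L (g(L) = (L - 3) + L = (-3 + L) + L = -3 + 2*L)
N = 1143 (N = 27 - (-186)*2*3 = 27 - (-186)*6 = 27 - 3*(-372) = 27 + 1116 = 1143)
g(6) + (134 - 1*(-162))*N = (-3 + 2*6) + (134 - 1*(-162))*1143 = (-3 + 12) + (134 + 162)*1143 = 9 + 296*1143 = 9 + 338328 = 338337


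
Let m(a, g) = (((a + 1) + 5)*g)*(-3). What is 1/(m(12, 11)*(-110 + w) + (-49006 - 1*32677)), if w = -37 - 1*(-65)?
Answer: -1/32975 ≈ -3.0326e-5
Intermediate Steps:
m(a, g) = -3*g*(6 + a) (m(a, g) = (((1 + a) + 5)*g)*(-3) = ((6 + a)*g)*(-3) = (g*(6 + a))*(-3) = -3*g*(6 + a))
w = 28 (w = -37 + 65 = 28)
1/(m(12, 11)*(-110 + w) + (-49006 - 1*32677)) = 1/((-3*11*(6 + 12))*(-110 + 28) + (-49006 - 1*32677)) = 1/(-3*11*18*(-82) + (-49006 - 32677)) = 1/(-594*(-82) - 81683) = 1/(48708 - 81683) = 1/(-32975) = -1/32975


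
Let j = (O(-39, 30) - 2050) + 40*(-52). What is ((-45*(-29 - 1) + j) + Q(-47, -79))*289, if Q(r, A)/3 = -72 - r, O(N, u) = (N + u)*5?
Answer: -838100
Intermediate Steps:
O(N, u) = 5*N + 5*u
Q(r, A) = -216 - 3*r (Q(r, A) = 3*(-72 - r) = -216 - 3*r)
j = -4175 (j = ((5*(-39) + 5*30) - 2050) + 40*(-52) = ((-195 + 150) - 2050) - 2080 = (-45 - 2050) - 2080 = -2095 - 2080 = -4175)
((-45*(-29 - 1) + j) + Q(-47, -79))*289 = ((-45*(-29 - 1) - 4175) + (-216 - 3*(-47)))*289 = ((-45*(-30) - 4175) + (-216 + 141))*289 = ((1350 - 4175) - 75)*289 = (-2825 - 75)*289 = -2900*289 = -838100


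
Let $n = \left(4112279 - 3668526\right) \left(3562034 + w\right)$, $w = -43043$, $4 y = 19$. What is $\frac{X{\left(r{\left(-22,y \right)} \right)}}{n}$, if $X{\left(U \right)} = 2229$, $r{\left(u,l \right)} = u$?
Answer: $\frac{743}{520520937741} \approx 1.4274 \cdot 10^{-9}$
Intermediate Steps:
$y = \frac{19}{4}$ ($y = \frac{1}{4} \cdot 19 = \frac{19}{4} \approx 4.75$)
$n = 1561562813223$ ($n = \left(4112279 - 3668526\right) \left(3562034 - 43043\right) = 443753 \cdot 3518991 = 1561562813223$)
$\frac{X{\left(r{\left(-22,y \right)} \right)}}{n} = \frac{2229}{1561562813223} = 2229 \cdot \frac{1}{1561562813223} = \frac{743}{520520937741}$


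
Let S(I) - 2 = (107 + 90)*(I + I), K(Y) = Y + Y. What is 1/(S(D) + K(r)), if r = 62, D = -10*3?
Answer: -1/11694 ≈ -8.5514e-5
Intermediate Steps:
D = -30
K(Y) = 2*Y
S(I) = 2 + 394*I (S(I) = 2 + (107 + 90)*(I + I) = 2 + 197*(2*I) = 2 + 394*I)
1/(S(D) + K(r)) = 1/((2 + 394*(-30)) + 2*62) = 1/((2 - 11820) + 124) = 1/(-11818 + 124) = 1/(-11694) = -1/11694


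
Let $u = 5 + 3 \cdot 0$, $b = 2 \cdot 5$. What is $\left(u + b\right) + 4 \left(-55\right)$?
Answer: $-205$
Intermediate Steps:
$b = 10$
$u = 5$ ($u = 5 + 0 = 5$)
$\left(u + b\right) + 4 \left(-55\right) = \left(5 + 10\right) + 4 \left(-55\right) = 15 - 220 = -205$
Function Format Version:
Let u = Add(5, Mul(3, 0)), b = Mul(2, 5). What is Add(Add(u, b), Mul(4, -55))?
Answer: -205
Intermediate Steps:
b = 10
u = 5 (u = Add(5, 0) = 5)
Add(Add(u, b), Mul(4, -55)) = Add(Add(5, 10), Mul(4, -55)) = Add(15, -220) = -205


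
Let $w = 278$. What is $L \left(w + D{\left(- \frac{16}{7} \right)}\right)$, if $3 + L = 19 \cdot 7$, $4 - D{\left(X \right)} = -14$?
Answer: $38480$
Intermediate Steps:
$D{\left(X \right)} = 18$ ($D{\left(X \right)} = 4 - -14 = 4 + 14 = 18$)
$L = 130$ ($L = -3 + 19 \cdot 7 = -3 + 133 = 130$)
$L \left(w + D{\left(- \frac{16}{7} \right)}\right) = 130 \left(278 + 18\right) = 130 \cdot 296 = 38480$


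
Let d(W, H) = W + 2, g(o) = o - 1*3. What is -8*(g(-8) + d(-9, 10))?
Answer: 144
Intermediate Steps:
g(o) = -3 + o (g(o) = o - 3 = -3 + o)
d(W, H) = 2 + W
-8*(g(-8) + d(-9, 10)) = -8*((-3 - 8) + (2 - 9)) = -8*(-11 - 7) = -8*(-18) = 144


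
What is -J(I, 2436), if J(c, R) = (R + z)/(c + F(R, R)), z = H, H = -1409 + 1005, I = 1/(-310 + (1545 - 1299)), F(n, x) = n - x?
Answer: 130048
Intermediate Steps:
I = -1/64 (I = 1/(-310 + 246) = 1/(-64) = -1/64 ≈ -0.015625)
H = -404
z = -404
J(c, R) = (-404 + R)/c (J(c, R) = (R - 404)/(c + (R - R)) = (-404 + R)/(c + 0) = (-404 + R)/c)
-J(I, 2436) = -(-404 + 2436)/(-1/64) = -(-64)*2032 = -1*(-130048) = 130048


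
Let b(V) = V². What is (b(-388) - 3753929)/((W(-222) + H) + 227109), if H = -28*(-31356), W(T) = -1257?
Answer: -720677/220764 ≈ -3.2645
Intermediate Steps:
H = 877968
(b(-388) - 3753929)/((W(-222) + H) + 227109) = ((-388)² - 3753929)/((-1257 + 877968) + 227109) = (150544 - 3753929)/(876711 + 227109) = -3603385/1103820 = -3603385*1/1103820 = -720677/220764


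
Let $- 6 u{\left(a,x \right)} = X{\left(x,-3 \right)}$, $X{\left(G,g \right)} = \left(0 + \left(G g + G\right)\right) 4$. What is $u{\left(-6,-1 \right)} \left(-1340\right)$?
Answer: $\frac{5360}{3} \approx 1786.7$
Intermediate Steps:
$X{\left(G,g \right)} = 4 G + 4 G g$ ($X{\left(G,g \right)} = \left(0 + \left(G + G g\right)\right) 4 = \left(G + G g\right) 4 = 4 G + 4 G g$)
$u{\left(a,x \right)} = \frac{4 x}{3}$ ($u{\left(a,x \right)} = - \frac{4 x \left(1 - 3\right)}{6} = - \frac{4 x \left(-2\right)}{6} = - \frac{\left(-8\right) x}{6} = \frac{4 x}{3}$)
$u{\left(-6,-1 \right)} \left(-1340\right) = \frac{4}{3} \left(-1\right) \left(-1340\right) = \left(- \frac{4}{3}\right) \left(-1340\right) = \frac{5360}{3}$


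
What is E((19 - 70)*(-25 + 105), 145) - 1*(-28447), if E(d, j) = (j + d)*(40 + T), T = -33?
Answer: 902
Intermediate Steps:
E(d, j) = 7*d + 7*j (E(d, j) = (j + d)*(40 - 33) = (d + j)*7 = 7*d + 7*j)
E((19 - 70)*(-25 + 105), 145) - 1*(-28447) = (7*((19 - 70)*(-25 + 105)) + 7*145) - 1*(-28447) = (7*(-51*80) + 1015) + 28447 = (7*(-4080) + 1015) + 28447 = (-28560 + 1015) + 28447 = -27545 + 28447 = 902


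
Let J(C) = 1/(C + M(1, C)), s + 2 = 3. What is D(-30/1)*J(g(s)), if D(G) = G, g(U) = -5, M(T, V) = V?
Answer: 3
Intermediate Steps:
s = 1 (s = -2 + 3 = 1)
J(C) = 1/(2*C) (J(C) = 1/(C + C) = 1/(2*C))
D(-30/1)*J(g(s)) = (-30/1)*((½)/(-5)) = (-30*1)*((½)*(-⅕)) = -30*(-⅒) = 3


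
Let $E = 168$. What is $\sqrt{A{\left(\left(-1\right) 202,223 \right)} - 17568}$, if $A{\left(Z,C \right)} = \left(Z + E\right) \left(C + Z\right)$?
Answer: $i \sqrt{18282} \approx 135.21 i$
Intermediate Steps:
$A{\left(Z,C \right)} = \left(168 + Z\right) \left(C + Z\right)$ ($A{\left(Z,C \right)} = \left(Z + 168\right) \left(C + Z\right) = \left(168 + Z\right) \left(C + Z\right)$)
$\sqrt{A{\left(\left(-1\right) 202,223 \right)} - 17568} = \sqrt{\left(\left(\left(-1\right) 202\right)^{2} + 168 \cdot 223 + 168 \left(\left(-1\right) 202\right) + 223 \left(\left(-1\right) 202\right)\right) - 17568} = \sqrt{\left(\left(-202\right)^{2} + 37464 + 168 \left(-202\right) + 223 \left(-202\right)\right) - 17568} = \sqrt{\left(40804 + 37464 - 33936 - 45046\right) - 17568} = \sqrt{-714 - 17568} = \sqrt{-18282} = i \sqrt{18282}$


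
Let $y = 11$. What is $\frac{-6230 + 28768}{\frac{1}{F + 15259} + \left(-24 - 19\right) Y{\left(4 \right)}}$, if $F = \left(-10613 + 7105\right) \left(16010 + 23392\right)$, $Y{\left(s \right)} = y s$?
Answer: $- \frac{3114908396866}{261487562645} \approx -11.912$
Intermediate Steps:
$Y{\left(s \right)} = 11 s$
$F = -138222216$ ($F = \left(-3508\right) 39402 = -138222216$)
$\frac{-6230 + 28768}{\frac{1}{F + 15259} + \left(-24 - 19\right) Y{\left(4 \right)}} = \frac{-6230 + 28768}{\frac{1}{-138222216 + 15259} + \left(-24 - 19\right) 11 \cdot 4} = \frac{22538}{\frac{1}{-138206957} - 1892} = \frac{22538}{- \frac{1}{138206957} - 1892} = \frac{22538}{- \frac{261487562645}{138206957}} = 22538 \left(- \frac{138206957}{261487562645}\right) = - \frac{3114908396866}{261487562645}$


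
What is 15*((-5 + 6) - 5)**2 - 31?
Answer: 209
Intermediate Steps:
15*((-5 + 6) - 5)**2 - 31 = 15*(1 - 5)**2 - 31 = 15*(-4)**2 - 31 = 15*16 - 31 = 240 - 31 = 209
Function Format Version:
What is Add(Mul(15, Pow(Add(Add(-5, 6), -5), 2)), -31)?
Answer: 209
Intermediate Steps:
Add(Mul(15, Pow(Add(Add(-5, 6), -5), 2)), -31) = Add(Mul(15, Pow(Add(1, -5), 2)), -31) = Add(Mul(15, Pow(-4, 2)), -31) = Add(Mul(15, 16), -31) = Add(240, -31) = 209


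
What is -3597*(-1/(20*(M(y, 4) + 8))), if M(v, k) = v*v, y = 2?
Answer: 1199/80 ≈ 14.988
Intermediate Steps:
M(v, k) = v**2
-3597*(-1/(20*(M(y, 4) + 8))) = -3597*(-1/(20*(2**2 + 8))) = -3597*(-1/(20*(4 + 8))) = -3597/((-20*12)) = -3597/(-240) = -3597*(-1/240) = 1199/80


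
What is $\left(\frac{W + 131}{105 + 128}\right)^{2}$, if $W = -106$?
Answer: $\frac{625}{54289} \approx 0.011512$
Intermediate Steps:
$\left(\frac{W + 131}{105 + 128}\right)^{2} = \left(\frac{-106 + 131}{105 + 128}\right)^{2} = \left(\frac{25}{233}\right)^{2} = \frac{625}{54289}$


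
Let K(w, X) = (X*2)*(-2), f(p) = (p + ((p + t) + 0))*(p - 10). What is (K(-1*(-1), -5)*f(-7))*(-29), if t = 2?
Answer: -118320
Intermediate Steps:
f(p) = (-10 + p)*(2 + 2*p) (f(p) = (p + ((p + 2) + 0))*(p - 10) = (p + ((2 + p) + 0))*(-10 + p) = (p + (2 + p))*(-10 + p) = (2 + 2*p)*(-10 + p) = (-10 + p)*(2 + 2*p))
K(w, X) = -4*X (K(w, X) = (2*X)*(-2) = -4*X)
(K(-1*(-1), -5)*f(-7))*(-29) = ((-4*(-5))*(-20 - 18*(-7) + 2*(-7)²))*(-29) = (20*(-20 + 126 + 2*49))*(-29) = (20*(-20 + 126 + 98))*(-29) = (20*204)*(-29) = 4080*(-29) = -118320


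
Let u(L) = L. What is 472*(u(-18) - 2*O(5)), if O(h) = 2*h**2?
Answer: -55696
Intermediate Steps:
472*(u(-18) - 2*O(5)) = 472*(-18 - 4*5**2) = 472*(-18 - 4*25) = 472*(-18 - 2*50) = 472*(-18 - 100) = 472*(-118) = -55696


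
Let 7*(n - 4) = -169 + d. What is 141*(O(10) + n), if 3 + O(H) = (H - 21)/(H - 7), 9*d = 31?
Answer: -77926/21 ≈ -3710.8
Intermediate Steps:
d = 31/9 (d = (⅑)*31 = 31/9 ≈ 3.4444)
O(H) = -3 + (-21 + H)/(-7 + H) (O(H) = -3 + (H - 21)/(H - 7) = -3 + (-21 + H)/(-7 + H))
n = -1238/63 (n = 4 + (-169 + 31/9)/7 = 4 + (⅐)*(-1490/9) = 4 - 1490/63 = -1238/63 ≈ -19.651)
141*(O(10) + n) = 141*(-2*10/(-7 + 10) - 1238/63) = 141*(-2*10/3 - 1238/63) = 141*(-2*10*⅓ - 1238/63) = 141*(-20/3 - 1238/63) = 141*(-1658/63) = -77926/21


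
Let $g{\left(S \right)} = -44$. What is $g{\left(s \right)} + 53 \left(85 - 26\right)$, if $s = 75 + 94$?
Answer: $3083$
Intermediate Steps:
$s = 169$
$g{\left(s \right)} + 53 \left(85 - 26\right) = -44 + 53 \left(85 - 26\right) = -44 + 53 \cdot 59 = -44 + 3127 = 3083$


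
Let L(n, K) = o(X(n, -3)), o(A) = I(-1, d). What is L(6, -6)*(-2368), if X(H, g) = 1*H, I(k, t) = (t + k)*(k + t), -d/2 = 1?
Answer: -21312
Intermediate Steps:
d = -2 (d = -2*1 = -2)
I(k, t) = (k + t)² (I(k, t) = (k + t)*(k + t) = (k + t)²)
X(H, g) = H
o(A) = 9 (o(A) = (-1 - 2)² = (-3)² = 9)
L(n, K) = 9
L(6, -6)*(-2368) = 9*(-2368) = -21312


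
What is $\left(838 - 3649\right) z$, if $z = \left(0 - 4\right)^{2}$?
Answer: $-44976$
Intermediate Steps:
$z = 16$ ($z = \left(0 - 4\right)^{2} = \left(-4\right)^{2} = 16$)
$\left(838 - 3649\right) z = \left(838 - 3649\right) 16 = \left(-2811\right) 16 = -44976$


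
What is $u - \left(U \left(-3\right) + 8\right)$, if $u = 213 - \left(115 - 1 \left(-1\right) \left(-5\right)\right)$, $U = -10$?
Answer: $65$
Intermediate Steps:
$u = 103$ ($u = 213 - \left(115 - \left(-1\right) \left(-5\right)\right) = 213 - \left(115 - 5\right) = 213 - 110 = 103$)
$u - \left(U \left(-3\right) + 8\right) = 103 - \left(\left(-10\right) \left(-3\right) + 8\right) = 103 - \left(30 + 8\right) = 103 - 38 = 65$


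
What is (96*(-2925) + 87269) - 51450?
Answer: -244981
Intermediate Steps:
(96*(-2925) + 87269) - 51450 = (-280800 + 87269) - 51450 = -193531 - 51450 = -244981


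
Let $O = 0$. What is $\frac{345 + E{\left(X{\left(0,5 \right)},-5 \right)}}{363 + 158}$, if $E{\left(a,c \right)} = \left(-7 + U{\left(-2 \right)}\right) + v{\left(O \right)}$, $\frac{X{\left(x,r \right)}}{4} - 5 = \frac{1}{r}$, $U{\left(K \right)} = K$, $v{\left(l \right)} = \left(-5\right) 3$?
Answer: $\frac{321}{521} \approx 0.61612$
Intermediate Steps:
$v{\left(l \right)} = -15$
$X{\left(x,r \right)} = 20 + \frac{4}{r}$
$E{\left(a,c \right)} = -24$ ($E{\left(a,c \right)} = \left(-7 - 2\right) - 15 = -9 - 15 = -24$)
$\frac{345 + E{\left(X{\left(0,5 \right)},-5 \right)}}{363 + 158} = \frac{345 - 24}{363 + 158} = \frac{321}{521}$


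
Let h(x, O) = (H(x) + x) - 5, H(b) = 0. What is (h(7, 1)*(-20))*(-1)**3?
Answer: 40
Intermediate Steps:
h(x, O) = -5 + x (h(x, O) = (0 + x) - 5 = x - 5 = -5 + x)
(h(7, 1)*(-20))*(-1)**3 = ((-5 + 7)*(-20))*(-1)**3 = (2*(-20))*(-1) = -40*(-1) = 40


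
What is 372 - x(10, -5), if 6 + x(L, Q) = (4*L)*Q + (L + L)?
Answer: 558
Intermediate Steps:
x(L, Q) = -6 + 2*L + 4*L*Q (x(L, Q) = -6 + ((4*L)*Q + (L + L)) = -6 + (4*L*Q + 2*L) = -6 + (2*L + 4*L*Q) = -6 + 2*L + 4*L*Q)
372 - x(10, -5) = 372 - (-6 + 2*10 + 4*10*(-5)) = 372 - (-6 + 20 - 200) = 372 - 1*(-186) = 372 + 186 = 558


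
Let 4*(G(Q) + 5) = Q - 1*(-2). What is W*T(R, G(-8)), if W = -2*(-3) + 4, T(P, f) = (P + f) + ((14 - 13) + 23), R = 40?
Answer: 575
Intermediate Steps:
G(Q) = -9/2 + Q/4 (G(Q) = -5 + (Q - 1*(-2))/4 = -5 + (Q + 2)/4 = -5 + (2 + Q)/4 = -5 + (½ + Q/4) = -9/2 + Q/4)
T(P, f) = 24 + P + f (T(P, f) = (P + f) + (1 + 23) = (P + f) + 24 = 24 + P + f)
W = 10 (W = 6 + 4 = 10)
W*T(R, G(-8)) = 10*(24 + 40 + (-9/2 + (¼)*(-8))) = 10*(24 + 40 + (-9/2 - 2)) = 10*(24 + 40 - 13/2) = 10*(115/2) = 575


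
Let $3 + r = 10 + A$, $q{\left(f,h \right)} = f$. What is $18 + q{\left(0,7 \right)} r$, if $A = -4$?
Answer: $18$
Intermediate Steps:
$r = 3$ ($r = -3 + \left(10 - 4\right) = -3 + 6 = 3$)
$18 + q{\left(0,7 \right)} r = 18 + 0 \cdot 3 = 18 + 0 = 18$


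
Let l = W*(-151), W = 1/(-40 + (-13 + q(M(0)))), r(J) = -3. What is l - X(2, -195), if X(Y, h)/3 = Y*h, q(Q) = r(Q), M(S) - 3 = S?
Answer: 65671/56 ≈ 1172.7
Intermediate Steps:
M(S) = 3 + S
q(Q) = -3
X(Y, h) = 3*Y*h (X(Y, h) = 3*(Y*h) = 3*Y*h)
W = -1/56 (W = 1/(-40 + (-13 - 3)) = 1/(-40 - 16) = 1/(-56) = -1/56 ≈ -0.017857)
l = 151/56 (l = -1/56*(-151) = 151/56 ≈ 2.6964)
l - X(2, -195) = 151/56 - 3*2*(-195) = 151/56 - 1*(-1170) = 151/56 + 1170 = 65671/56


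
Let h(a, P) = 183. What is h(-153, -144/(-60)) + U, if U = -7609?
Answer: -7426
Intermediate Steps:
h(-153, -144/(-60)) + U = 183 - 7609 = -7426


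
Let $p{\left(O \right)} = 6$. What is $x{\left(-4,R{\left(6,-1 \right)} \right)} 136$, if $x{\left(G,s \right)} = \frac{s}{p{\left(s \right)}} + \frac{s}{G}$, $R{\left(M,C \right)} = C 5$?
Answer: $\frac{170}{3} \approx 56.667$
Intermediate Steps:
$R{\left(M,C \right)} = 5 C$
$x{\left(G,s \right)} = \frac{s}{6} + \frac{s}{G}$
$x{\left(-4,R{\left(6,-1 \right)} \right)} 136 = \left(\frac{5 \left(-1\right)}{6} + \frac{5 \left(-1\right)}{-4}\right) 136 = \left(\frac{1}{6} \left(-5\right) - - \frac{5}{4}\right) 136 = \left(- \frac{5}{6} + \frac{5}{4}\right) 136 = \frac{5}{12} \cdot 136 = \frac{170}{3}$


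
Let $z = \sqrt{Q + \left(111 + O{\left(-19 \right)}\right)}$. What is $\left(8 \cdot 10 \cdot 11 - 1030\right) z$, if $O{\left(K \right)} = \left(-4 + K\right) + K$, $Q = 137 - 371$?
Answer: $- 150 i \sqrt{165} \approx - 1926.8 i$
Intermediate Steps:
$Q = -234$ ($Q = 137 - 371 = -234$)
$O{\left(K \right)} = -4 + 2 K$
$z = i \sqrt{165}$ ($z = \sqrt{-234 + \left(111 + \left(-4 + 2 \left(-19\right)\right)\right)} = \sqrt{-234 + \left(111 - 42\right)} = \sqrt{-234 + 69} = \sqrt{-165} = i \sqrt{165} \approx 12.845 i$)
$\left(8 \cdot 10 \cdot 11 - 1030\right) z = \left(8 \cdot 10 \cdot 11 - 1030\right) i \sqrt{165} = \left(80 \cdot 11 - 1030\right) i \sqrt{165} = \left(880 - 1030\right) i \sqrt{165} = - 150 i \sqrt{165}$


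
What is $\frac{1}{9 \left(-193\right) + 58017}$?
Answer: $\frac{1}{56280} \approx 1.7768 \cdot 10^{-5}$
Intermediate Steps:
$\frac{1}{9 \left(-193\right) + 58017} = \frac{1}{-1737 + 58017} = \frac{1}{56280}$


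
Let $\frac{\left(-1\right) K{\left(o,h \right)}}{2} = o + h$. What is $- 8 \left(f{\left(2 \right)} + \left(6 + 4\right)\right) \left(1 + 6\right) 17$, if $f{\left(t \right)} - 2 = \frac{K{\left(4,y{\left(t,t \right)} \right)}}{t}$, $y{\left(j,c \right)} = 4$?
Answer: $-3808$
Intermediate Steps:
$K{\left(o,h \right)} = - 2 h - 2 o$ ($K{\left(o,h \right)} = - 2 \left(o + h\right) = - 2 \left(h + o\right) = - 2 h - 2 o$)
$f{\left(t \right)} = 2 - \frac{16}{t}$ ($f{\left(t \right)} = 2 + \frac{\left(-2\right) 4 - 8}{t} = 2 + \frac{-8 - 8}{t} = 2 - \frac{16}{t}$)
$- 8 \left(f{\left(2 \right)} + \left(6 + 4\right)\right) \left(1 + 6\right) 17 = - 8 \left(\left(2 - \frac{16}{2}\right) + \left(6 + 4\right)\right) \left(1 + 6\right) 17 = - 8 \left(\left(2 - 8\right) + 10\right) 7 \cdot 17 = - 8 \left(-6 + 10\right) 7 \cdot 17 = - 8 \cdot 4 \cdot 7 \cdot 17 = \left(-8\right) 28 \cdot 17 = \left(-224\right) 17 = -3808$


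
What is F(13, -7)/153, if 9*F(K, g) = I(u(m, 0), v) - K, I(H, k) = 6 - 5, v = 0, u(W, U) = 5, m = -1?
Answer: -4/459 ≈ -0.0087146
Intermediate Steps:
I(H, k) = 1
F(K, g) = ⅑ - K/9 (F(K, g) = (1 - K)/9 = ⅑ - K/9)
F(13, -7)/153 = (⅑ - ⅑*13)/153 = (⅑ - 13/9)*(1/153) = -4/3*1/153 = -4/459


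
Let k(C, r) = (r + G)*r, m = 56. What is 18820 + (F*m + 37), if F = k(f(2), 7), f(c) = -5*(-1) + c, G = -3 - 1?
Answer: 20033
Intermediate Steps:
G = -4
f(c) = 5 + c
k(C, r) = r*(-4 + r) (k(C, r) = (r - 4)*r = (-4 + r)*r = r*(-4 + r))
F = 21 (F = 7*(-4 + 7) = 7*3 = 21)
18820 + (F*m + 37) = 18820 + (21*56 + 37) = 18820 + (1176 + 37) = 18820 + 1213 = 20033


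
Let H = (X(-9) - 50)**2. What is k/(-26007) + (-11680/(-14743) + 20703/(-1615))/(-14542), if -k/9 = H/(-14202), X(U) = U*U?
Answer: 2854811712510086/3552383119902884685 ≈ 0.00080363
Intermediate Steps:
X(U) = U**2
H = 961 (H = ((-9)**2 - 50)**2 = (81 - 50)**2 = 31**2 = 961)
k = 961/1578 (k = -8649/(-14202) = -8649*(-1)/14202 = -9*(-961/14202) = 961/1578 ≈ 0.60900)
k/(-26007) + (-11680/(-14743) + 20703/(-1615))/(-14542) = (961/1578)/(-26007) + (-11680/(-14743) + 20703/(-1615))/(-14542) = (961/1578)*(-1/26007) + (-11680*(-1/14743) + 20703*(-1/1615))*(-1/14542) = -961/41039046 + (11680/14743 - 20703/1615)*(-1/14542) = -961/41039046 - 286361129/23809945*(-1/14542) = -961/41039046 + 286361129/346244220190 = 2854811712510086/3552383119902884685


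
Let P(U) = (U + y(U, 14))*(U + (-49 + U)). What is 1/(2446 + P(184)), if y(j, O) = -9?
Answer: 1/58271 ≈ 1.7161e-5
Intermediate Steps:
P(U) = (-49 + 2*U)*(-9 + U) (P(U) = (U - 9)*(U + (-49 + U)) = (-9 + U)*(-49 + 2*U) = (-49 + 2*U)*(-9 + U))
1/(2446 + P(184)) = 1/(2446 + (441 - 67*184 + 2*184²)) = 1/(2446 + (441 - 12328 + 2*33856)) = 1/(2446 + (441 - 12328 + 67712)) = 1/(2446 + 55825) = 1/58271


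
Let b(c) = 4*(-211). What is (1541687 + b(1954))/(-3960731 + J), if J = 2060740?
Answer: -1540843/1899991 ≈ -0.81097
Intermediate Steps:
b(c) = -844
(1541687 + b(1954))/(-3960731 + J) = (1541687 - 844)/(-3960731 + 2060740) = 1540843/(-1899991) = 1540843*(-1/1899991) = -1540843/1899991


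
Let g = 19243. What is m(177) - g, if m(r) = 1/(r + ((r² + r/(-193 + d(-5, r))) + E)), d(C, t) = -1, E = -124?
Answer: -117150056039/6087931 ≈ -19243.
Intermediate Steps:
m(r) = 1/(-124 + r² + 193*r/194) (m(r) = 1/(r + ((r² + r/(-193 - 1)) - 124)) = 1/(r + ((r² + r/(-194)) - 124)) = 1/(r + ((r² - r/194) - 124)) = 1/(r + (-124 + r² - r/194)) = 1/(-124 + r² + 193*r/194))
m(177) - g = 194/(-24056 + 193*177 + 194*177²) - 1*19243 = 194/(-24056 + 34161 + 194*31329) - 19243 = 194/(-24056 + 34161 + 6077826) - 19243 = 194/6087931 - 19243 = -117150056039/6087931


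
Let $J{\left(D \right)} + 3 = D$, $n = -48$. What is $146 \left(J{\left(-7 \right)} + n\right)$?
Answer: $-8468$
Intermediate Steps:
$J{\left(D \right)} = -3 + D$
$146 \left(J{\left(-7 \right)} + n\right) = 146 \left(\left(-3 - 7\right) - 48\right) = 146 \left(-10 - 48\right) = 146 \left(-58\right) = -8468$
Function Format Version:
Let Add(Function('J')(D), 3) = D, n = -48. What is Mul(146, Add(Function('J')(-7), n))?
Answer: -8468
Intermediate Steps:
Function('J')(D) = Add(-3, D)
Mul(146, Add(Function('J')(-7), n)) = Mul(146, Add(Add(-3, -7), -48)) = Mul(146, Add(-10, -48)) = Mul(146, -58) = -8468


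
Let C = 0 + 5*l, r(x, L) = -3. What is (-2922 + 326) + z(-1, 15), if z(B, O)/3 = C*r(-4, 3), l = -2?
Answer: -2506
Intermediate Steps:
C = -10 (C = 0 + 5*(-2) = 0 - 10 = -10)
z(B, O) = 90 (z(B, O) = 3*(-10*(-3)) = 3*30 = 90)
(-2922 + 326) + z(-1, 15) = (-2922 + 326) + 90 = -2596 + 90 = -2506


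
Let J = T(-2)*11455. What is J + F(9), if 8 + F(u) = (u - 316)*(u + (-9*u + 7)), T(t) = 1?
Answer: 31402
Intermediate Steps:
F(u) = -8 + (-316 + u)*(7 - 8*u) (F(u) = -8 + (u - 316)*(u + (-9*u + 7)) = -8 + (-316 + u)*(u + (7 - 9*u)) = -8 + (-316 + u)*(7 - 8*u))
J = 11455 (J = 1*11455 = 11455)
J + F(9) = 11455 + (-2220 - 8*9² + 2535*9) = 11455 + (-2220 - 8*81 + 22815) = 11455 + (-2220 - 648 + 22815) = 11455 + 19947 = 31402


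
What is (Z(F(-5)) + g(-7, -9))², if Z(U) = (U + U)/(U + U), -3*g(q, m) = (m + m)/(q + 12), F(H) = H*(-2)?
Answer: 121/25 ≈ 4.8400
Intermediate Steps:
F(H) = -2*H
g(q, m) = -2*m/(3*(12 + q)) (g(q, m) = -(m + m)/(3*(q + 12)) = -2*m/(3*(12 + q)))
Z(U) = 1 (Z(U) = (2*U)/((2*U)) = (2*U)*(1/(2*U)) = 1)
(Z(F(-5)) + g(-7, -9))² = (1 - 2*(-9)/(36 + 3*(-7)))² = (1 - 2*(-9)/(36 - 21))² = (1 - 2*(-9)/15)² = (1 - 2*(-9)*1/15)² = (1 + 6/5)² = (11/5)² = 121/25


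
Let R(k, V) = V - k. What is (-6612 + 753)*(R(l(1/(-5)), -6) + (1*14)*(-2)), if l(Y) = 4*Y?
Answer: 972594/5 ≈ 1.9452e+5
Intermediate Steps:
(-6612 + 753)*(R(l(1/(-5)), -6) + (1*14)*(-2)) = (-6612 + 753)*((-6 - 4/(-5)) + (1*14)*(-2)) = -5859*((-6 - 4*(-1)/5) + 14*(-2)) = -5859*((-6 - 1*(-⅘)) - 28) = -5859*((-6 + ⅘) - 28) = -5859*(-26/5 - 28) = -5859*(-166/5) = 972594/5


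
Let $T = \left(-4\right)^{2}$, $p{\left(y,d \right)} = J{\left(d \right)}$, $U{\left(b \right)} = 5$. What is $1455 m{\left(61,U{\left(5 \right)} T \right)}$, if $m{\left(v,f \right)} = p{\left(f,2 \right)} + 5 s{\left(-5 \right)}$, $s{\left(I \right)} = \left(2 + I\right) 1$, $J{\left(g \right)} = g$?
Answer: $-18915$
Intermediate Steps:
$p{\left(y,d \right)} = d$
$s{\left(I \right)} = 2 + I$
$T = 16$
$m{\left(v,f \right)} = -13$ ($m{\left(v,f \right)} = 2 + 5 \left(2 - 5\right) = 2 + 5 \left(-3\right) = 2 - 15 = -13$)
$1455 m{\left(61,U{\left(5 \right)} T \right)} = 1455 \left(-13\right) = -18915$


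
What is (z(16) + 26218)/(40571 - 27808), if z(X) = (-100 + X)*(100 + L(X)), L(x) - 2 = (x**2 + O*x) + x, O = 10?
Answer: -18638/12763 ≈ -1.4603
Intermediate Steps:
L(x) = 2 + x**2 + 11*x (L(x) = 2 + ((x**2 + 10*x) + x) = 2 + (x**2 + 11*x) = 2 + x**2 + 11*x)
z(X) = (-100 + X)*(102 + X**2 + 11*X) (z(X) = (-100 + X)*(100 + (2 + X**2 + 11*X)) = (-100 + X)*(102 + X**2 + 11*X))
(z(16) + 26218)/(40571 - 27808) = ((-10200 + 16**3 - 998*16 - 89*16**2) + 26218)/(40571 - 27808) = ((-10200 + 4096 - 15968 - 89*256) + 26218)/12763 = ((-10200 + 4096 - 15968 - 22784) + 26218)*(1/12763) = (-44856 + 26218)*(1/12763) = -18638*1/12763 = -18638/12763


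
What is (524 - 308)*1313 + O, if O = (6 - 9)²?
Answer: 283617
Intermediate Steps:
O = 9 (O = (-3)² = 9)
(524 - 308)*1313 + O = (524 - 308)*1313 + 9 = 216*1313 + 9 = 283608 + 9 = 283617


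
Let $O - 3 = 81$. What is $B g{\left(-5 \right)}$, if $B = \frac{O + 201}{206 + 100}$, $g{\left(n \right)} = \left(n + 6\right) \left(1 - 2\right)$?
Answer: $- \frac{95}{102} \approx -0.93137$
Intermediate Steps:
$O = 84$ ($O = 3 + 81 = 84$)
$g{\left(n \right)} = -6 - n$ ($g{\left(n \right)} = \left(6 + n\right) \left(-1\right) = -6 - n$)
$B = \frac{95}{102}$ ($B = \frac{84 + 201}{206 + 100} = \frac{285}{306} = 285 \cdot \frac{1}{306} = \frac{95}{102} \approx 0.93137$)
$B g{\left(-5 \right)} = \frac{95 \left(-6 - -5\right)}{102} = \frac{95 \left(-6 + 5\right)}{102} = \frac{95}{102} \left(-1\right) = - \frac{95}{102}$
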